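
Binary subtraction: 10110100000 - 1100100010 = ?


Align and subtract column by column (LSB to MSB, borrowing when needed):
  10110100000
- 01100100010
  -----------
  col 0: (0 - 0 borrow-in) - 0 → 0 - 0 = 0, borrow out 0
  col 1: (0 - 0 borrow-in) - 1 → borrow from next column: (0+2) - 1 = 1, borrow out 1
  col 2: (0 - 1 borrow-in) - 0 → borrow from next column: (-1+2) - 0 = 1, borrow out 1
  col 3: (0 - 1 borrow-in) - 0 → borrow from next column: (-1+2) - 0 = 1, borrow out 1
  col 4: (0 - 1 borrow-in) - 0 → borrow from next column: (-1+2) - 0 = 1, borrow out 1
  col 5: (1 - 1 borrow-in) - 1 → borrow from next column: (0+2) - 1 = 1, borrow out 1
  col 6: (0 - 1 borrow-in) - 0 → borrow from next column: (-1+2) - 0 = 1, borrow out 1
  col 7: (1 - 1 borrow-in) - 0 → 0 - 0 = 0, borrow out 0
  col 8: (1 - 0 borrow-in) - 1 → 1 - 1 = 0, borrow out 0
  col 9: (0 - 0 borrow-in) - 1 → borrow from next column: (0+2) - 1 = 1, borrow out 1
  col 10: (1 - 1 borrow-in) - 0 → 0 - 0 = 0, borrow out 0
Reading bits MSB→LSB: 01001111110
Strip leading zeros: 1001111110
= 1001111110


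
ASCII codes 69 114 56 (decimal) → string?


Codes (decimal): 69 114 56
Per-code ASCII lookup:
  69  (range 65-90: uppercase, 69 - 65 = 4) → 'E'
  114  (range 97-122: lowercase, 114 - 97 = 17) → 'r'
  56  (range 48-57: digits, 56 - 48 = 8) → '8'
= 'Er8'


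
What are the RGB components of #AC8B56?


Hex: #AC8B56
R = AC₁₆ = 172
G = 8B₁₆ = 139
B = 56₁₆ = 86
= RGB(172, 139, 86)


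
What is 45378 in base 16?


Divide by 16 repeatedly:
45378 ÷ 16 = 2836 remainder 2 (2)
2836 ÷ 16 = 177 remainder 4 (4)
177 ÷ 16 = 11 remainder 1 (1)
11 ÷ 16 = 0 remainder 11 (B)
Reading remainders bottom-up:
= 0xB142


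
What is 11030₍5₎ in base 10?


Positional values (base 5):
  0 × 5^0 = 0 × 1 = 0
  3 × 5^1 = 3 × 5 = 15
  0 × 5^2 = 0 × 25 = 0
  1 × 5^3 = 1 × 125 = 125
  1 × 5^4 = 1 × 625 = 625
Sum = 0 + 15 + 0 + 125 + 625
= 765


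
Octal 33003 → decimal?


Positional values:
Position 0: 3 × 8^0 = 3
Position 1: 0 × 8^1 = 0
Position 2: 0 × 8^2 = 0
Position 3: 3 × 8^3 = 1536
Position 4: 3 × 8^4 = 12288
Sum = 3 + 0 + 0 + 1536 + 12288
= 13827


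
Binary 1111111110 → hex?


Group into 4-bit nibbles: 001111111110
  0011 = 3
  1111 = F
  1110 = E
= 0x3FE


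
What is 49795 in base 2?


Divide by 2 repeatedly:
49795 ÷ 2 = 24897 remainder 1
24897 ÷ 2 = 12448 remainder 1
12448 ÷ 2 = 6224 remainder 0
6224 ÷ 2 = 3112 remainder 0
3112 ÷ 2 = 1556 remainder 0
1556 ÷ 2 = 778 remainder 0
778 ÷ 2 = 389 remainder 0
389 ÷ 2 = 194 remainder 1
194 ÷ 2 = 97 remainder 0
97 ÷ 2 = 48 remainder 1
48 ÷ 2 = 24 remainder 0
24 ÷ 2 = 12 remainder 0
12 ÷ 2 = 6 remainder 0
6 ÷ 2 = 3 remainder 0
3 ÷ 2 = 1 remainder 1
1 ÷ 2 = 0 remainder 1
Reading remainders bottom-up:
= 1100001010000011


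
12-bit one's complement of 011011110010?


Original: 011011110010
Invert all bits:
  bit 0: 0 → 1
  bit 1: 1 → 0
  bit 2: 1 → 0
  bit 3: 0 → 1
  bit 4: 1 → 0
  bit 5: 1 → 0
  bit 6: 1 → 0
  bit 7: 1 → 0
  bit 8: 0 → 1
  bit 9: 0 → 1
  bit 10: 1 → 0
  bit 11: 0 → 1
= 100100001101


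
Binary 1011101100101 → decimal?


Positional values:
Bit 0: 1 × 2^0 = 1
Bit 2: 1 × 2^2 = 4
Bit 5: 1 × 2^5 = 32
Bit 6: 1 × 2^6 = 64
Bit 8: 1 × 2^8 = 256
Bit 9: 1 × 2^9 = 512
Bit 10: 1 × 2^10 = 1024
Bit 12: 1 × 2^12 = 4096
Sum = 1 + 4 + 32 + 64 + 256 + 512 + 1024 + 4096
= 5989


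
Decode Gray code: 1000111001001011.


Gray code: 1000111001001011
MSB stays the same: 1
Each subsequent bit = prev_binary XOR current_gray:
  B[1] = 1 XOR 0 = 1
  B[2] = 1 XOR 0 = 1
  B[3] = 1 XOR 0 = 1
  B[4] = 1 XOR 1 = 0
  B[5] = 0 XOR 1 = 1
  B[6] = 1 XOR 1 = 0
  B[7] = 0 XOR 0 = 0
  B[8] = 0 XOR 0 = 0
  B[9] = 0 XOR 1 = 1
  B[10] = 1 XOR 0 = 1
  B[11] = 1 XOR 0 = 1
  B[12] = 1 XOR 1 = 0
  B[13] = 0 XOR 0 = 0
  B[14] = 0 XOR 1 = 1
  B[15] = 1 XOR 1 = 0
= 1111010001110010 (62578 decimal)


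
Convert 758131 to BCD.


Each digit → 4-bit binary:
  7 → 0111
  5 → 0101
  8 → 1000
  1 → 0001
  3 → 0011
  1 → 0001
= 0111 0101 1000 0001 0011 0001


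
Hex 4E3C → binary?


Each hex digit → 4 binary bits:
  4 = 0100
  E = 1110
  3 = 0011
  C = 1100
Concatenate: 0100 1110 0011 1100
= 0100111000111100


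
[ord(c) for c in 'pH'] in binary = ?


String: 'pH'  (2 characters)
Per-character ASCII lookup:
  'p': lowercase starts at 97: 'p' = 97 + 15 = 112 → 1110000
  'H': uppercase starts at 65: 'H' = 65 + 7 = 72 → 1001000
= 1110000 1001000


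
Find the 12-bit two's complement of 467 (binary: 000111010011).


Original: 000111010011
Step 1 - Invert all bits: 111000101100
Step 2 - Add 1: 111000101100 + 1
= 111000101101 (represents -467)


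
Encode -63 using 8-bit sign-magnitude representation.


Sign bit: 1 (negative)
Magnitude: 63 = 0111111
= 10111111


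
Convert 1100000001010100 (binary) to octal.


Group into 3-bit groups: 001100000001010100
  001 = 1
  100 = 4
  000 = 0
  001 = 1
  010 = 2
  100 = 4
= 0o140124


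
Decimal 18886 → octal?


Divide by 8 repeatedly:
18886 ÷ 8 = 2360 remainder 6
2360 ÷ 8 = 295 remainder 0
295 ÷ 8 = 36 remainder 7
36 ÷ 8 = 4 remainder 4
4 ÷ 8 = 0 remainder 4
Reading remainders bottom-up:
= 0o44706


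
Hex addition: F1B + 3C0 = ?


Align and add column by column (LSB to MSB, each column mod 16 with carry):
  0F1B
+ 03C0
  ----
  col 0: B(11) + 0(0) + 0 (carry in) = 11 → B(11), carry out 0
  col 1: 1(1) + C(12) + 0 (carry in) = 13 → D(13), carry out 0
  col 2: F(15) + 3(3) + 0 (carry in) = 18 → 2(2), carry out 1
  col 3: 0(0) + 0(0) + 1 (carry in) = 1 → 1(1), carry out 0
Reading digits MSB→LSB: 12DB
Strip leading zeros: 12DB
= 0x12DB


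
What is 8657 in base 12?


Divide by 12 repeatedly:
8657 ÷ 12 = 721 remainder 5
721 ÷ 12 = 60 remainder 1
60 ÷ 12 = 5 remainder 0
5 ÷ 12 = 0 remainder 5
Reading remainders bottom-up:
= 5015


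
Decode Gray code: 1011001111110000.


Gray code: 1011001111110000
MSB stays the same: 1
Each subsequent bit = prev_binary XOR current_gray:
  B[1] = 1 XOR 0 = 1
  B[2] = 1 XOR 1 = 0
  B[3] = 0 XOR 1 = 1
  B[4] = 1 XOR 0 = 1
  B[5] = 1 XOR 0 = 1
  B[6] = 1 XOR 1 = 0
  B[7] = 0 XOR 1 = 1
  B[8] = 1 XOR 1 = 0
  B[9] = 0 XOR 1 = 1
  B[10] = 1 XOR 1 = 0
  B[11] = 0 XOR 1 = 1
  B[12] = 1 XOR 0 = 1
  B[13] = 1 XOR 0 = 1
  B[14] = 1 XOR 0 = 1
  B[15] = 1 XOR 0 = 1
= 1101110101011111 (56671 decimal)


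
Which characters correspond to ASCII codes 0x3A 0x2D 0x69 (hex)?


Codes (hex): 0x3A 0x2D 0x69
Per-code ASCII lookup:
  0x3A = 58  (special character) → ':'
  0x2D = 45  (special character) → '-'
  0x69 = 105  (range 97-122: lowercase, 105 - 97 = 8) → 'i'
= ':-i'


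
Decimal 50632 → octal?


Divide by 8 repeatedly:
50632 ÷ 8 = 6329 remainder 0
6329 ÷ 8 = 791 remainder 1
791 ÷ 8 = 98 remainder 7
98 ÷ 8 = 12 remainder 2
12 ÷ 8 = 1 remainder 4
1 ÷ 8 = 0 remainder 1
Reading remainders bottom-up:
= 0o142710


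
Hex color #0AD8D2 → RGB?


Hex: #0AD8D2
R = 0A₁₆ = 10
G = D8₁₆ = 216
B = D2₁₆ = 210
= RGB(10, 216, 210)


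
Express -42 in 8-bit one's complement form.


Original: 00101010
Invert all bits:
  bit 0: 0 → 1
  bit 1: 0 → 1
  bit 2: 1 → 0
  bit 3: 0 → 1
  bit 4: 1 → 0
  bit 5: 0 → 1
  bit 6: 1 → 0
  bit 7: 0 → 1
= 11010101


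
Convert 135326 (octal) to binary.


Each octal digit → 3 binary bits:
  1 = 001
  3 = 011
  5 = 101
  3 = 011
  2 = 010
  6 = 110
Concatenate: 001 011 101 011 010 110
= 001011101011010110


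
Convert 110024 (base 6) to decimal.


Positional values (base 6):
  4 × 6^0 = 4 × 1 = 4
  2 × 6^1 = 2 × 6 = 12
  0 × 6^2 = 0 × 36 = 0
  0 × 6^3 = 0 × 216 = 0
  1 × 6^4 = 1 × 1296 = 1296
  1 × 6^5 = 1 × 7776 = 7776
Sum = 4 + 12 + 0 + 0 + 1296 + 7776
= 9088


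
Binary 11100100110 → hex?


Group into 4-bit nibbles: 011100100110
  0111 = 7
  0010 = 2
  0110 = 6
= 0x726


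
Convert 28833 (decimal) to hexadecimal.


Divide by 16 repeatedly:
28833 ÷ 16 = 1802 remainder 1 (1)
1802 ÷ 16 = 112 remainder 10 (A)
112 ÷ 16 = 7 remainder 0 (0)
7 ÷ 16 = 0 remainder 7 (7)
Reading remainders bottom-up:
= 0x70A1


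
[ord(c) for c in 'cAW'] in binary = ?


String: 'cAW'  (3 characters)
Per-character ASCII lookup:
  'c': lowercase starts at 97: 'c' = 97 + 2 = 99 → 1100011
  'A': uppercase starts at 65: 'A' = 65 + 0 = 65 → 1000001
  'W': uppercase starts at 65: 'W' = 65 + 22 = 87 → 1010111
= 1100011 1000001 1010111


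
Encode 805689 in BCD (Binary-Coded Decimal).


Each digit → 4-bit binary:
  8 → 1000
  0 → 0000
  5 → 0101
  6 → 0110
  8 → 1000
  9 → 1001
= 1000 0000 0101 0110 1000 1001


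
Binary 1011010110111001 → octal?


Group into 3-bit groups: 001011010110111001
  001 = 1
  011 = 3
  010 = 2
  110 = 6
  111 = 7
  001 = 1
= 0o132671


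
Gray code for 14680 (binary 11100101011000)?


Binary: 11100101011000
Gray code: G = B XOR (B >> 1)
B >> 1 = 01110010101100
11100101011000 XOR 01110010101100:
  1 XOR 0 = 1
  1 XOR 1 = 0
  1 XOR 1 = 0
  0 XOR 1 = 1
  0 XOR 0 = 0
  1 XOR 0 = 1
  0 XOR 1 = 1
  1 XOR 0 = 1
  0 XOR 1 = 1
  1 XOR 0 = 1
  1 XOR 1 = 0
  0 XOR 1 = 1
  0 XOR 0 = 0
  0 XOR 0 = 0
= 10010111110100


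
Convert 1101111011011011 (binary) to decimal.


Positional values:
Bit 0: 1 × 2^0 = 1
Bit 1: 1 × 2^1 = 2
Bit 3: 1 × 2^3 = 8
Bit 4: 1 × 2^4 = 16
Bit 6: 1 × 2^6 = 64
Bit 7: 1 × 2^7 = 128
Bit 9: 1 × 2^9 = 512
Bit 10: 1 × 2^10 = 1024
Bit 11: 1 × 2^11 = 2048
Bit 12: 1 × 2^12 = 4096
Bit 14: 1 × 2^14 = 16384
Bit 15: 1 × 2^15 = 32768
Sum = 1 + 2 + 8 + 16 + 64 + 128 + 512 + 1024 + 2048 + 4096 + 16384 + 32768
= 57051


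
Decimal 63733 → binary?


Divide by 2 repeatedly:
63733 ÷ 2 = 31866 remainder 1
31866 ÷ 2 = 15933 remainder 0
15933 ÷ 2 = 7966 remainder 1
7966 ÷ 2 = 3983 remainder 0
3983 ÷ 2 = 1991 remainder 1
1991 ÷ 2 = 995 remainder 1
995 ÷ 2 = 497 remainder 1
497 ÷ 2 = 248 remainder 1
248 ÷ 2 = 124 remainder 0
124 ÷ 2 = 62 remainder 0
62 ÷ 2 = 31 remainder 0
31 ÷ 2 = 15 remainder 1
15 ÷ 2 = 7 remainder 1
7 ÷ 2 = 3 remainder 1
3 ÷ 2 = 1 remainder 1
1 ÷ 2 = 0 remainder 1
Reading remainders bottom-up:
= 1111100011110101


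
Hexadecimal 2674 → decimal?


Positional values:
Position 0: 4 × 16^0 = 4 × 1 = 4
Position 1: 7 × 16^1 = 7 × 16 = 112
Position 2: 6 × 16^2 = 6 × 256 = 1536
Position 3: 2 × 16^3 = 2 × 4096 = 8192
Sum = 4 + 112 + 1536 + 8192
= 9844


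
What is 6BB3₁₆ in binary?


Each hex digit → 4 binary bits:
  6 = 0110
  B = 1011
  B = 1011
  3 = 0011
Concatenate: 0110 1011 1011 0011
= 0110101110110011


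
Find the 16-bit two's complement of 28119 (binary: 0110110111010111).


Original: 0110110111010111
Step 1 - Invert all bits: 1001001000101000
Step 2 - Add 1: 1001001000101000 + 1
= 1001001000101001 (represents -28119)


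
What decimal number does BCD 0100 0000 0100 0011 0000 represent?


Each 4-bit group → digit:
  0100 → 4
  0000 → 0
  0100 → 4
  0011 → 3
  0000 → 0
= 40430


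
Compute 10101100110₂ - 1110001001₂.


Align and subtract column by column (LSB to MSB, borrowing when needed):
  10101100110
- 01110001001
  -----------
  col 0: (0 - 0 borrow-in) - 1 → borrow from next column: (0+2) - 1 = 1, borrow out 1
  col 1: (1 - 1 borrow-in) - 0 → 0 - 0 = 0, borrow out 0
  col 2: (1 - 0 borrow-in) - 0 → 1 - 0 = 1, borrow out 0
  col 3: (0 - 0 borrow-in) - 1 → borrow from next column: (0+2) - 1 = 1, borrow out 1
  col 4: (0 - 1 borrow-in) - 0 → borrow from next column: (-1+2) - 0 = 1, borrow out 1
  col 5: (1 - 1 borrow-in) - 0 → 0 - 0 = 0, borrow out 0
  col 6: (1 - 0 borrow-in) - 0 → 1 - 0 = 1, borrow out 0
  col 7: (0 - 0 borrow-in) - 1 → borrow from next column: (0+2) - 1 = 1, borrow out 1
  col 8: (1 - 1 borrow-in) - 1 → borrow from next column: (0+2) - 1 = 1, borrow out 1
  col 9: (0 - 1 borrow-in) - 1 → borrow from next column: (-1+2) - 1 = 0, borrow out 1
  col 10: (1 - 1 borrow-in) - 0 → 0 - 0 = 0, borrow out 0
Reading bits MSB→LSB: 00111011101
Strip leading zeros: 111011101
= 111011101


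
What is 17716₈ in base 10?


Positional values:
Position 0: 6 × 8^0 = 6
Position 1: 1 × 8^1 = 8
Position 2: 7 × 8^2 = 448
Position 3: 7 × 8^3 = 3584
Position 4: 1 × 8^4 = 4096
Sum = 6 + 8 + 448 + 3584 + 4096
= 8142


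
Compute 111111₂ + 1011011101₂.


Align and add column by column (LSB to MSB, carry propagating):
  00000111111
+ 01011011101
  -----------
  col 0: 1 + 1 + 0 (carry in) = 2 → bit 0, carry out 1
  col 1: 1 + 0 + 1 (carry in) = 2 → bit 0, carry out 1
  col 2: 1 + 1 + 1 (carry in) = 3 → bit 1, carry out 1
  col 3: 1 + 1 + 1 (carry in) = 3 → bit 1, carry out 1
  col 4: 1 + 1 + 1 (carry in) = 3 → bit 1, carry out 1
  col 5: 1 + 0 + 1 (carry in) = 2 → bit 0, carry out 1
  col 6: 0 + 1 + 1 (carry in) = 2 → bit 0, carry out 1
  col 7: 0 + 1 + 1 (carry in) = 2 → bit 0, carry out 1
  col 8: 0 + 0 + 1 (carry in) = 1 → bit 1, carry out 0
  col 9: 0 + 1 + 0 (carry in) = 1 → bit 1, carry out 0
  col 10: 0 + 0 + 0 (carry in) = 0 → bit 0, carry out 0
Reading bits MSB→LSB: 01100011100
Strip leading zeros: 1100011100
= 1100011100


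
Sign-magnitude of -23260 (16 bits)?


Sign bit: 1 (negative)
Magnitude: 23260 = 101101011011100
= 1101101011011100


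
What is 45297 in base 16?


Divide by 16 repeatedly:
45297 ÷ 16 = 2831 remainder 1 (1)
2831 ÷ 16 = 176 remainder 15 (F)
176 ÷ 16 = 11 remainder 0 (0)
11 ÷ 16 = 0 remainder 11 (B)
Reading remainders bottom-up:
= 0xB0F1


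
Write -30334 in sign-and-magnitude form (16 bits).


Sign bit: 1 (negative)
Magnitude: 30334 = 111011001111110
= 1111011001111110


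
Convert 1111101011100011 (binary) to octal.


Group into 3-bit groups: 001111101011100011
  001 = 1
  111 = 7
  101 = 5
  011 = 3
  100 = 4
  011 = 3
= 0o175343


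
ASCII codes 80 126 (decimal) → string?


Codes (decimal): 80 126
Per-code ASCII lookup:
  80  (range 65-90: uppercase, 80 - 65 = 15) → 'P'
  126  (special character) → '~'
= 'P~'


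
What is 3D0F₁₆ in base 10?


Positional values:
Position 0: F × 16^0 = 15 × 1 = 15
Position 1: 0 × 16^1 = 0 × 16 = 0
Position 2: D × 16^2 = 13 × 256 = 3328
Position 3: 3 × 16^3 = 3 × 4096 = 12288
Sum = 15 + 0 + 3328 + 12288
= 15631


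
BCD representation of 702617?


Each digit → 4-bit binary:
  7 → 0111
  0 → 0000
  2 → 0010
  6 → 0110
  1 → 0001
  7 → 0111
= 0111 0000 0010 0110 0001 0111


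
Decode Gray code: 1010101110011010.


Gray code: 1010101110011010
MSB stays the same: 1
Each subsequent bit = prev_binary XOR current_gray:
  B[1] = 1 XOR 0 = 1
  B[2] = 1 XOR 1 = 0
  B[3] = 0 XOR 0 = 0
  B[4] = 0 XOR 1 = 1
  B[5] = 1 XOR 0 = 1
  B[6] = 1 XOR 1 = 0
  B[7] = 0 XOR 1 = 1
  B[8] = 1 XOR 1 = 0
  B[9] = 0 XOR 0 = 0
  B[10] = 0 XOR 0 = 0
  B[11] = 0 XOR 1 = 1
  B[12] = 1 XOR 1 = 0
  B[13] = 0 XOR 0 = 0
  B[14] = 0 XOR 1 = 1
  B[15] = 1 XOR 0 = 1
= 1100110100010011 (52499 decimal)


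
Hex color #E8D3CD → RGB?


Hex: #E8D3CD
R = E8₁₆ = 232
G = D3₁₆ = 211
B = CD₁₆ = 205
= RGB(232, 211, 205)


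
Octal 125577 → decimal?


Positional values:
Position 0: 7 × 8^0 = 7
Position 1: 7 × 8^1 = 56
Position 2: 5 × 8^2 = 320
Position 3: 5 × 8^3 = 2560
Position 4: 2 × 8^4 = 8192
Position 5: 1 × 8^5 = 32768
Sum = 7 + 56 + 320 + 2560 + 8192 + 32768
= 43903


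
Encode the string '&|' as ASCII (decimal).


String: '&|'  (2 characters)
Per-character ASCII lookup:
  '&': special character: '&' = 38
  '|': special character: '|' = 124
= 38 124


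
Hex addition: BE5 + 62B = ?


Align and add column by column (LSB to MSB, each column mod 16 with carry):
  0BE5
+ 062B
  ----
  col 0: 5(5) + B(11) + 0 (carry in) = 16 → 0(0), carry out 1
  col 1: E(14) + 2(2) + 1 (carry in) = 17 → 1(1), carry out 1
  col 2: B(11) + 6(6) + 1 (carry in) = 18 → 2(2), carry out 1
  col 3: 0(0) + 0(0) + 1 (carry in) = 1 → 1(1), carry out 0
Reading digits MSB→LSB: 1210
Strip leading zeros: 1210
= 0x1210


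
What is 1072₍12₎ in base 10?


Positional values (base 12):
  2 × 12^0 = 2 × 1 = 2
  7 × 12^1 = 7 × 12 = 84
  0 × 12^2 = 0 × 144 = 0
  1 × 12^3 = 1 × 1728 = 1728
Sum = 2 + 84 + 0 + 1728
= 1814


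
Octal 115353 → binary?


Each octal digit → 3 binary bits:
  1 = 001
  1 = 001
  5 = 101
  3 = 011
  5 = 101
  3 = 011
Concatenate: 001 001 101 011 101 011
= 001001101011101011


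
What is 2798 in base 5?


Divide by 5 repeatedly:
2798 ÷ 5 = 559 remainder 3
559 ÷ 5 = 111 remainder 4
111 ÷ 5 = 22 remainder 1
22 ÷ 5 = 4 remainder 2
4 ÷ 5 = 0 remainder 4
Reading remainders bottom-up:
= 42143


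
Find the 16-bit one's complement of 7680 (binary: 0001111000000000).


Original: 0001111000000000
Invert all bits:
  bit 0: 0 → 1
  bit 1: 0 → 1
  bit 2: 0 → 1
  bit 3: 1 → 0
  bit 4: 1 → 0
  bit 5: 1 → 0
  bit 6: 1 → 0
  bit 7: 0 → 1
  bit 8: 0 → 1
  bit 9: 0 → 1
  bit 10: 0 → 1
  bit 11: 0 → 1
  bit 12: 0 → 1
  bit 13: 0 → 1
  bit 14: 0 → 1
  bit 15: 0 → 1
= 1110000111111111


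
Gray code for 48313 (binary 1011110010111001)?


Binary: 1011110010111001
Gray code: G = B XOR (B >> 1)
B >> 1 = 0101111001011100
1011110010111001 XOR 0101111001011100:
  1 XOR 0 = 1
  0 XOR 1 = 1
  1 XOR 0 = 1
  1 XOR 1 = 0
  1 XOR 1 = 0
  1 XOR 1 = 0
  0 XOR 1 = 1
  0 XOR 0 = 0
  1 XOR 0 = 1
  0 XOR 1 = 1
  1 XOR 0 = 1
  1 XOR 1 = 0
  1 XOR 1 = 0
  0 XOR 1 = 1
  0 XOR 0 = 0
  1 XOR 0 = 1
= 1110001011100101


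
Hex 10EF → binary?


Each hex digit → 4 binary bits:
  1 = 0001
  0 = 0000
  E = 1110
  F = 1111
Concatenate: 0001 0000 1110 1111
= 0001000011101111


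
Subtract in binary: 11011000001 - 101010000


Align and subtract column by column (LSB to MSB, borrowing when needed):
  11011000001
- 00101010000
  -----------
  col 0: (1 - 0 borrow-in) - 0 → 1 - 0 = 1, borrow out 0
  col 1: (0 - 0 borrow-in) - 0 → 0 - 0 = 0, borrow out 0
  col 2: (0 - 0 borrow-in) - 0 → 0 - 0 = 0, borrow out 0
  col 3: (0 - 0 borrow-in) - 0 → 0 - 0 = 0, borrow out 0
  col 4: (0 - 0 borrow-in) - 1 → borrow from next column: (0+2) - 1 = 1, borrow out 1
  col 5: (0 - 1 borrow-in) - 0 → borrow from next column: (-1+2) - 0 = 1, borrow out 1
  col 6: (1 - 1 borrow-in) - 1 → borrow from next column: (0+2) - 1 = 1, borrow out 1
  col 7: (1 - 1 borrow-in) - 0 → 0 - 0 = 0, borrow out 0
  col 8: (0 - 0 borrow-in) - 1 → borrow from next column: (0+2) - 1 = 1, borrow out 1
  col 9: (1 - 1 borrow-in) - 0 → 0 - 0 = 0, borrow out 0
  col 10: (1 - 0 borrow-in) - 0 → 1 - 0 = 1, borrow out 0
Reading bits MSB→LSB: 10101110001
Strip leading zeros: 10101110001
= 10101110001


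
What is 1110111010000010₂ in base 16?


Group into 4-bit nibbles: 1110111010000010
  1110 = E
  1110 = E
  1000 = 8
  0010 = 2
= 0xEE82


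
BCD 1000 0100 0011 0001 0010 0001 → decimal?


Each 4-bit group → digit:
  1000 → 8
  0100 → 4
  0011 → 3
  0001 → 1
  0010 → 2
  0001 → 1
= 843121


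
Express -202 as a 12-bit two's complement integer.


Original: 000011001010
Step 1 - Invert all bits: 111100110101
Step 2 - Add 1: 111100110101 + 1
= 111100110110 (represents -202)


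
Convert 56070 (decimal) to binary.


Divide by 2 repeatedly:
56070 ÷ 2 = 28035 remainder 0
28035 ÷ 2 = 14017 remainder 1
14017 ÷ 2 = 7008 remainder 1
7008 ÷ 2 = 3504 remainder 0
3504 ÷ 2 = 1752 remainder 0
1752 ÷ 2 = 876 remainder 0
876 ÷ 2 = 438 remainder 0
438 ÷ 2 = 219 remainder 0
219 ÷ 2 = 109 remainder 1
109 ÷ 2 = 54 remainder 1
54 ÷ 2 = 27 remainder 0
27 ÷ 2 = 13 remainder 1
13 ÷ 2 = 6 remainder 1
6 ÷ 2 = 3 remainder 0
3 ÷ 2 = 1 remainder 1
1 ÷ 2 = 0 remainder 1
Reading remainders bottom-up:
= 1101101100000110


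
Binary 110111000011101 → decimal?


Positional values:
Bit 0: 1 × 2^0 = 1
Bit 2: 1 × 2^2 = 4
Bit 3: 1 × 2^3 = 8
Bit 4: 1 × 2^4 = 16
Bit 9: 1 × 2^9 = 512
Bit 10: 1 × 2^10 = 1024
Bit 11: 1 × 2^11 = 2048
Bit 13: 1 × 2^13 = 8192
Bit 14: 1 × 2^14 = 16384
Sum = 1 + 4 + 8 + 16 + 512 + 1024 + 2048 + 8192 + 16384
= 28189


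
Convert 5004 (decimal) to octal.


Divide by 8 repeatedly:
5004 ÷ 8 = 625 remainder 4
625 ÷ 8 = 78 remainder 1
78 ÷ 8 = 9 remainder 6
9 ÷ 8 = 1 remainder 1
1 ÷ 8 = 0 remainder 1
Reading remainders bottom-up:
= 0o11614


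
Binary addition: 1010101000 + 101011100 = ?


Align and add column by column (LSB to MSB, carry propagating):
  01010101000
+ 00101011100
  -----------
  col 0: 0 + 0 + 0 (carry in) = 0 → bit 0, carry out 0
  col 1: 0 + 0 + 0 (carry in) = 0 → bit 0, carry out 0
  col 2: 0 + 1 + 0 (carry in) = 1 → bit 1, carry out 0
  col 3: 1 + 1 + 0 (carry in) = 2 → bit 0, carry out 1
  col 4: 0 + 1 + 1 (carry in) = 2 → bit 0, carry out 1
  col 5: 1 + 0 + 1 (carry in) = 2 → bit 0, carry out 1
  col 6: 0 + 1 + 1 (carry in) = 2 → bit 0, carry out 1
  col 7: 1 + 0 + 1 (carry in) = 2 → bit 0, carry out 1
  col 8: 0 + 1 + 1 (carry in) = 2 → bit 0, carry out 1
  col 9: 1 + 0 + 1 (carry in) = 2 → bit 0, carry out 1
  col 10: 0 + 0 + 1 (carry in) = 1 → bit 1, carry out 0
Reading bits MSB→LSB: 10000000100
Strip leading zeros: 10000000100
= 10000000100


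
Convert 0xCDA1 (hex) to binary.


Each hex digit → 4 binary bits:
  C = 1100
  D = 1101
  A = 1010
  1 = 0001
Concatenate: 1100 1101 1010 0001
= 1100110110100001


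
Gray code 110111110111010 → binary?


Gray code: 110111110111010
MSB stays the same: 1
Each subsequent bit = prev_binary XOR current_gray:
  B[1] = 1 XOR 1 = 0
  B[2] = 0 XOR 0 = 0
  B[3] = 0 XOR 1 = 1
  B[4] = 1 XOR 1 = 0
  B[5] = 0 XOR 1 = 1
  B[6] = 1 XOR 1 = 0
  B[7] = 0 XOR 1 = 1
  B[8] = 1 XOR 0 = 1
  B[9] = 1 XOR 1 = 0
  B[10] = 0 XOR 1 = 1
  B[11] = 1 XOR 1 = 0
  B[12] = 0 XOR 0 = 0
  B[13] = 0 XOR 1 = 1
  B[14] = 1 XOR 0 = 1
= 100101011010011 (19155 decimal)


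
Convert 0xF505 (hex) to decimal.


Positional values:
Position 0: 5 × 16^0 = 5 × 1 = 5
Position 1: 0 × 16^1 = 0 × 16 = 0
Position 2: 5 × 16^2 = 5 × 256 = 1280
Position 3: F × 16^3 = 15 × 4096 = 61440
Sum = 5 + 0 + 1280 + 61440
= 62725


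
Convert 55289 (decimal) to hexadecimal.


Divide by 16 repeatedly:
55289 ÷ 16 = 3455 remainder 9 (9)
3455 ÷ 16 = 215 remainder 15 (F)
215 ÷ 16 = 13 remainder 7 (7)
13 ÷ 16 = 0 remainder 13 (D)
Reading remainders bottom-up:
= 0xD7F9


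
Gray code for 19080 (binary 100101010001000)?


Binary: 100101010001000
Gray code: G = B XOR (B >> 1)
B >> 1 = 010010101000100
100101010001000 XOR 010010101000100:
  1 XOR 0 = 1
  0 XOR 1 = 1
  0 XOR 0 = 0
  1 XOR 0 = 1
  0 XOR 1 = 1
  1 XOR 0 = 1
  0 XOR 1 = 1
  1 XOR 0 = 1
  0 XOR 1 = 1
  0 XOR 0 = 0
  0 XOR 0 = 0
  1 XOR 0 = 1
  0 XOR 1 = 1
  0 XOR 0 = 0
  0 XOR 0 = 0
= 110111111001100


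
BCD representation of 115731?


Each digit → 4-bit binary:
  1 → 0001
  1 → 0001
  5 → 0101
  7 → 0111
  3 → 0011
  1 → 0001
= 0001 0001 0101 0111 0011 0001


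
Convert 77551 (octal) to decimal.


Positional values:
Position 0: 1 × 8^0 = 1
Position 1: 5 × 8^1 = 40
Position 2: 5 × 8^2 = 320
Position 3: 7 × 8^3 = 3584
Position 4: 7 × 8^4 = 28672
Sum = 1 + 40 + 320 + 3584 + 28672
= 32617


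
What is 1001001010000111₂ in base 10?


Positional values:
Bit 0: 1 × 2^0 = 1
Bit 1: 1 × 2^1 = 2
Bit 2: 1 × 2^2 = 4
Bit 7: 1 × 2^7 = 128
Bit 9: 1 × 2^9 = 512
Bit 12: 1 × 2^12 = 4096
Bit 15: 1 × 2^15 = 32768
Sum = 1 + 2 + 4 + 128 + 512 + 4096 + 32768
= 37511


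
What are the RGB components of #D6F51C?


Hex: #D6F51C
R = D6₁₆ = 214
G = F5₁₆ = 245
B = 1C₁₆ = 28
= RGB(214, 245, 28)


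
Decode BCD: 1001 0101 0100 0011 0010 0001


Each 4-bit group → digit:
  1001 → 9
  0101 → 5
  0100 → 4
  0011 → 3
  0010 → 2
  0001 → 1
= 954321


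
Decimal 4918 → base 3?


Divide by 3 repeatedly:
4918 ÷ 3 = 1639 remainder 1
1639 ÷ 3 = 546 remainder 1
546 ÷ 3 = 182 remainder 0
182 ÷ 3 = 60 remainder 2
60 ÷ 3 = 20 remainder 0
20 ÷ 3 = 6 remainder 2
6 ÷ 3 = 2 remainder 0
2 ÷ 3 = 0 remainder 2
Reading remainders bottom-up:
= 20202011


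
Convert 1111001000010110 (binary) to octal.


Group into 3-bit groups: 001111001000010110
  001 = 1
  111 = 7
  001 = 1
  000 = 0
  010 = 2
  110 = 6
= 0o171026


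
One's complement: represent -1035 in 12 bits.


Original: 010000001011
Invert all bits:
  bit 0: 0 → 1
  bit 1: 1 → 0
  bit 2: 0 → 1
  bit 3: 0 → 1
  bit 4: 0 → 1
  bit 5: 0 → 1
  bit 6: 0 → 1
  bit 7: 0 → 1
  bit 8: 1 → 0
  bit 9: 0 → 1
  bit 10: 1 → 0
  bit 11: 1 → 0
= 101111110100


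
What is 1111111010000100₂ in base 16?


Group into 4-bit nibbles: 1111111010000100
  1111 = F
  1110 = E
  1000 = 8
  0100 = 4
= 0xFE84


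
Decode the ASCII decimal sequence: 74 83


Codes (decimal): 74 83
Per-code ASCII lookup:
  74  (range 65-90: uppercase, 74 - 65 = 9) → 'J'
  83  (range 65-90: uppercase, 83 - 65 = 18) → 'S'
= 'JS'


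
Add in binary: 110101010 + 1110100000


Align and add column by column (LSB to MSB, carry propagating):
  00110101010
+ 01110100000
  -----------
  col 0: 0 + 0 + 0 (carry in) = 0 → bit 0, carry out 0
  col 1: 1 + 0 + 0 (carry in) = 1 → bit 1, carry out 0
  col 2: 0 + 0 + 0 (carry in) = 0 → bit 0, carry out 0
  col 3: 1 + 0 + 0 (carry in) = 1 → bit 1, carry out 0
  col 4: 0 + 0 + 0 (carry in) = 0 → bit 0, carry out 0
  col 5: 1 + 1 + 0 (carry in) = 2 → bit 0, carry out 1
  col 6: 0 + 0 + 1 (carry in) = 1 → bit 1, carry out 0
  col 7: 1 + 1 + 0 (carry in) = 2 → bit 0, carry out 1
  col 8: 1 + 1 + 1 (carry in) = 3 → bit 1, carry out 1
  col 9: 0 + 1 + 1 (carry in) = 2 → bit 0, carry out 1
  col 10: 0 + 0 + 1 (carry in) = 1 → bit 1, carry out 0
Reading bits MSB→LSB: 10101001010
Strip leading zeros: 10101001010
= 10101001010


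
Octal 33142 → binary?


Each octal digit → 3 binary bits:
  3 = 011
  3 = 011
  1 = 001
  4 = 100
  2 = 010
Concatenate: 011 011 001 100 010
= 011011001100010


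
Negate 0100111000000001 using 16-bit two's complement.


Original: 0100111000000001
Step 1 - Invert all bits: 1011000111111110
Step 2 - Add 1: 1011000111111110 + 1
= 1011000111111111 (represents -19969)


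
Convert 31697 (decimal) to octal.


Divide by 8 repeatedly:
31697 ÷ 8 = 3962 remainder 1
3962 ÷ 8 = 495 remainder 2
495 ÷ 8 = 61 remainder 7
61 ÷ 8 = 7 remainder 5
7 ÷ 8 = 0 remainder 7
Reading remainders bottom-up:
= 0o75721


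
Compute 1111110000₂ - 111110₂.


Align and subtract column by column (LSB to MSB, borrowing when needed):
  1111110000
- 0000111110
  ----------
  col 0: (0 - 0 borrow-in) - 0 → 0 - 0 = 0, borrow out 0
  col 1: (0 - 0 borrow-in) - 1 → borrow from next column: (0+2) - 1 = 1, borrow out 1
  col 2: (0 - 1 borrow-in) - 1 → borrow from next column: (-1+2) - 1 = 0, borrow out 1
  col 3: (0 - 1 borrow-in) - 1 → borrow from next column: (-1+2) - 1 = 0, borrow out 1
  col 4: (1 - 1 borrow-in) - 1 → borrow from next column: (0+2) - 1 = 1, borrow out 1
  col 5: (1 - 1 borrow-in) - 1 → borrow from next column: (0+2) - 1 = 1, borrow out 1
  col 6: (1 - 1 borrow-in) - 0 → 0 - 0 = 0, borrow out 0
  col 7: (1 - 0 borrow-in) - 0 → 1 - 0 = 1, borrow out 0
  col 8: (1 - 0 borrow-in) - 0 → 1 - 0 = 1, borrow out 0
  col 9: (1 - 0 borrow-in) - 0 → 1 - 0 = 1, borrow out 0
Reading bits MSB→LSB: 1110110010
Strip leading zeros: 1110110010
= 1110110010


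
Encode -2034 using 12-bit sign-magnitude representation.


Sign bit: 1 (negative)
Magnitude: 2034 = 11111110010
= 111111110010


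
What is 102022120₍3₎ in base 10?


Positional values (base 3):
  0 × 3^0 = 0 × 1 = 0
  2 × 3^1 = 2 × 3 = 6
  1 × 3^2 = 1 × 9 = 9
  2 × 3^3 = 2 × 27 = 54
  2 × 3^4 = 2 × 81 = 162
  0 × 3^5 = 0 × 243 = 0
  2 × 3^6 = 2 × 729 = 1458
  0 × 3^7 = 0 × 2187 = 0
  1 × 3^8 = 1 × 6561 = 6561
Sum = 0 + 6 + 9 + 54 + 162 + 0 + 1458 + 0 + 6561
= 8250


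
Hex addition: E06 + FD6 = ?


Align and add column by column (LSB to MSB, each column mod 16 with carry):
  0E06
+ 0FD6
  ----
  col 0: 6(6) + 6(6) + 0 (carry in) = 12 → C(12), carry out 0
  col 1: 0(0) + D(13) + 0 (carry in) = 13 → D(13), carry out 0
  col 2: E(14) + F(15) + 0 (carry in) = 29 → D(13), carry out 1
  col 3: 0(0) + 0(0) + 1 (carry in) = 1 → 1(1), carry out 0
Reading digits MSB→LSB: 1DDC
Strip leading zeros: 1DDC
= 0x1DDC


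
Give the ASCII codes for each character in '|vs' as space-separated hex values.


String: '|vs'  (3 characters)
Per-character ASCII lookup:
  '|': special character: '|' = 124 → 0x7C
  'v': lowercase starts at 97: 'v' = 97 + 21 = 118 → 0x76
  's': lowercase starts at 97: 's' = 97 + 18 = 115 → 0x73
= 0x7C 0x76 0x73


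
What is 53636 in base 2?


Divide by 2 repeatedly:
53636 ÷ 2 = 26818 remainder 0
26818 ÷ 2 = 13409 remainder 0
13409 ÷ 2 = 6704 remainder 1
6704 ÷ 2 = 3352 remainder 0
3352 ÷ 2 = 1676 remainder 0
1676 ÷ 2 = 838 remainder 0
838 ÷ 2 = 419 remainder 0
419 ÷ 2 = 209 remainder 1
209 ÷ 2 = 104 remainder 1
104 ÷ 2 = 52 remainder 0
52 ÷ 2 = 26 remainder 0
26 ÷ 2 = 13 remainder 0
13 ÷ 2 = 6 remainder 1
6 ÷ 2 = 3 remainder 0
3 ÷ 2 = 1 remainder 1
1 ÷ 2 = 0 remainder 1
Reading remainders bottom-up:
= 1101000110000100


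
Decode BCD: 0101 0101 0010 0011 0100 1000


Each 4-bit group → digit:
  0101 → 5
  0101 → 5
  0010 → 2
  0011 → 3
  0100 → 4
  1000 → 8
= 552348


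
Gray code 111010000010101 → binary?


Gray code: 111010000010101
MSB stays the same: 1
Each subsequent bit = prev_binary XOR current_gray:
  B[1] = 1 XOR 1 = 0
  B[2] = 0 XOR 1 = 1
  B[3] = 1 XOR 0 = 1
  B[4] = 1 XOR 1 = 0
  B[5] = 0 XOR 0 = 0
  B[6] = 0 XOR 0 = 0
  B[7] = 0 XOR 0 = 0
  B[8] = 0 XOR 0 = 0
  B[9] = 0 XOR 0 = 0
  B[10] = 0 XOR 1 = 1
  B[11] = 1 XOR 0 = 1
  B[12] = 1 XOR 1 = 0
  B[13] = 0 XOR 0 = 0
  B[14] = 0 XOR 1 = 1
= 101100000011001 (22553 decimal)


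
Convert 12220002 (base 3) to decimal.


Positional values (base 3):
  2 × 3^0 = 2 × 1 = 2
  0 × 3^1 = 0 × 3 = 0
  0 × 3^2 = 0 × 9 = 0
  0 × 3^3 = 0 × 27 = 0
  2 × 3^4 = 2 × 81 = 162
  2 × 3^5 = 2 × 243 = 486
  2 × 3^6 = 2 × 729 = 1458
  1 × 3^7 = 1 × 2187 = 2187
Sum = 2 + 0 + 0 + 0 + 162 + 486 + 1458 + 2187
= 4295


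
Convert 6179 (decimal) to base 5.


Divide by 5 repeatedly:
6179 ÷ 5 = 1235 remainder 4
1235 ÷ 5 = 247 remainder 0
247 ÷ 5 = 49 remainder 2
49 ÷ 5 = 9 remainder 4
9 ÷ 5 = 1 remainder 4
1 ÷ 5 = 0 remainder 1
Reading remainders bottom-up:
= 144204


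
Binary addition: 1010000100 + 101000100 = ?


Align and add column by column (LSB to MSB, carry propagating):
  01010000100
+ 00101000100
  -----------
  col 0: 0 + 0 + 0 (carry in) = 0 → bit 0, carry out 0
  col 1: 0 + 0 + 0 (carry in) = 0 → bit 0, carry out 0
  col 2: 1 + 1 + 0 (carry in) = 2 → bit 0, carry out 1
  col 3: 0 + 0 + 1 (carry in) = 1 → bit 1, carry out 0
  col 4: 0 + 0 + 0 (carry in) = 0 → bit 0, carry out 0
  col 5: 0 + 0 + 0 (carry in) = 0 → bit 0, carry out 0
  col 6: 0 + 1 + 0 (carry in) = 1 → bit 1, carry out 0
  col 7: 1 + 0 + 0 (carry in) = 1 → bit 1, carry out 0
  col 8: 0 + 1 + 0 (carry in) = 1 → bit 1, carry out 0
  col 9: 1 + 0 + 0 (carry in) = 1 → bit 1, carry out 0
  col 10: 0 + 0 + 0 (carry in) = 0 → bit 0, carry out 0
Reading bits MSB→LSB: 01111001000
Strip leading zeros: 1111001000
= 1111001000


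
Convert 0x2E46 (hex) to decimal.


Positional values:
Position 0: 6 × 16^0 = 6 × 1 = 6
Position 1: 4 × 16^1 = 4 × 16 = 64
Position 2: E × 16^2 = 14 × 256 = 3584
Position 3: 2 × 16^3 = 2 × 4096 = 8192
Sum = 6 + 64 + 3584 + 8192
= 11846


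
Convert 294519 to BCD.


Each digit → 4-bit binary:
  2 → 0010
  9 → 1001
  4 → 0100
  5 → 0101
  1 → 0001
  9 → 1001
= 0010 1001 0100 0101 0001 1001


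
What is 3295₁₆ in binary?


Each hex digit → 4 binary bits:
  3 = 0011
  2 = 0010
  9 = 1001
  5 = 0101
Concatenate: 0011 0010 1001 0101
= 0011001010010101


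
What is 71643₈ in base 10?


Positional values:
Position 0: 3 × 8^0 = 3
Position 1: 4 × 8^1 = 32
Position 2: 6 × 8^2 = 384
Position 3: 1 × 8^3 = 512
Position 4: 7 × 8^4 = 28672
Sum = 3 + 32 + 384 + 512 + 28672
= 29603


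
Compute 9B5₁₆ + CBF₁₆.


Align and add column by column (LSB to MSB, each column mod 16 with carry):
  09B5
+ 0CBF
  ----
  col 0: 5(5) + F(15) + 0 (carry in) = 20 → 4(4), carry out 1
  col 1: B(11) + B(11) + 1 (carry in) = 23 → 7(7), carry out 1
  col 2: 9(9) + C(12) + 1 (carry in) = 22 → 6(6), carry out 1
  col 3: 0(0) + 0(0) + 1 (carry in) = 1 → 1(1), carry out 0
Reading digits MSB→LSB: 1674
Strip leading zeros: 1674
= 0x1674


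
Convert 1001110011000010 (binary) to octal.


Group into 3-bit groups: 001001110011000010
  001 = 1
  001 = 1
  110 = 6
  011 = 3
  000 = 0
  010 = 2
= 0o116302


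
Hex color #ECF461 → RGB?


Hex: #ECF461
R = EC₁₆ = 236
G = F4₁₆ = 244
B = 61₁₆ = 97
= RGB(236, 244, 97)


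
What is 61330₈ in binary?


Each octal digit → 3 binary bits:
  6 = 110
  1 = 001
  3 = 011
  3 = 011
  0 = 000
Concatenate: 110 001 011 011 000
= 110001011011000


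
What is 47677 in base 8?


Divide by 8 repeatedly:
47677 ÷ 8 = 5959 remainder 5
5959 ÷ 8 = 744 remainder 7
744 ÷ 8 = 93 remainder 0
93 ÷ 8 = 11 remainder 5
11 ÷ 8 = 1 remainder 3
1 ÷ 8 = 0 remainder 1
Reading remainders bottom-up:
= 0o135075


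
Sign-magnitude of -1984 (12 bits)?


Sign bit: 1 (negative)
Magnitude: 1984 = 11111000000
= 111111000000


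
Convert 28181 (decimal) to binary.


Divide by 2 repeatedly:
28181 ÷ 2 = 14090 remainder 1
14090 ÷ 2 = 7045 remainder 0
7045 ÷ 2 = 3522 remainder 1
3522 ÷ 2 = 1761 remainder 0
1761 ÷ 2 = 880 remainder 1
880 ÷ 2 = 440 remainder 0
440 ÷ 2 = 220 remainder 0
220 ÷ 2 = 110 remainder 0
110 ÷ 2 = 55 remainder 0
55 ÷ 2 = 27 remainder 1
27 ÷ 2 = 13 remainder 1
13 ÷ 2 = 6 remainder 1
6 ÷ 2 = 3 remainder 0
3 ÷ 2 = 1 remainder 1
1 ÷ 2 = 0 remainder 1
Reading remainders bottom-up:
= 110111000010101


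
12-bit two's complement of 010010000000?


Original: 010010000000
Step 1 - Invert all bits: 101101111111
Step 2 - Add 1: 101101111111 + 1
= 101110000000 (represents -1152)


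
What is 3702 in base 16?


Divide by 16 repeatedly:
3702 ÷ 16 = 231 remainder 6 (6)
231 ÷ 16 = 14 remainder 7 (7)
14 ÷ 16 = 0 remainder 14 (E)
Reading remainders bottom-up:
= 0xE76


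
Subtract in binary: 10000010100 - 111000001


Align and subtract column by column (LSB to MSB, borrowing when needed):
  10000010100
- 00111000001
  -----------
  col 0: (0 - 0 borrow-in) - 1 → borrow from next column: (0+2) - 1 = 1, borrow out 1
  col 1: (0 - 1 borrow-in) - 0 → borrow from next column: (-1+2) - 0 = 1, borrow out 1
  col 2: (1 - 1 borrow-in) - 0 → 0 - 0 = 0, borrow out 0
  col 3: (0 - 0 borrow-in) - 0 → 0 - 0 = 0, borrow out 0
  col 4: (1 - 0 borrow-in) - 0 → 1 - 0 = 1, borrow out 0
  col 5: (0 - 0 borrow-in) - 0 → 0 - 0 = 0, borrow out 0
  col 6: (0 - 0 borrow-in) - 1 → borrow from next column: (0+2) - 1 = 1, borrow out 1
  col 7: (0 - 1 borrow-in) - 1 → borrow from next column: (-1+2) - 1 = 0, borrow out 1
  col 8: (0 - 1 borrow-in) - 1 → borrow from next column: (-1+2) - 1 = 0, borrow out 1
  col 9: (0 - 1 borrow-in) - 0 → borrow from next column: (-1+2) - 0 = 1, borrow out 1
  col 10: (1 - 1 borrow-in) - 0 → 0 - 0 = 0, borrow out 0
Reading bits MSB→LSB: 01001010011
Strip leading zeros: 1001010011
= 1001010011


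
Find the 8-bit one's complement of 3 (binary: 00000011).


Original: 00000011
Invert all bits:
  bit 0: 0 → 1
  bit 1: 0 → 1
  bit 2: 0 → 1
  bit 3: 0 → 1
  bit 4: 0 → 1
  bit 5: 0 → 1
  bit 6: 1 → 0
  bit 7: 1 → 0
= 11111100


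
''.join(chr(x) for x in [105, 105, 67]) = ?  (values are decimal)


Codes (decimal): 105 105 67
Per-code ASCII lookup:
  105  (range 97-122: lowercase, 105 - 97 = 8) → 'i'
  105  (range 97-122: lowercase, 105 - 97 = 8) → 'i'
  67  (range 65-90: uppercase, 67 - 65 = 2) → 'C'
= 'iiC'


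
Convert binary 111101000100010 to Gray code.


Binary: 111101000100010
Gray code: G = B XOR (B >> 1)
B >> 1 = 011110100010001
111101000100010 XOR 011110100010001:
  1 XOR 0 = 1
  1 XOR 1 = 0
  1 XOR 1 = 0
  1 XOR 1 = 0
  0 XOR 1 = 1
  1 XOR 0 = 1
  0 XOR 1 = 1
  0 XOR 0 = 0
  0 XOR 0 = 0
  1 XOR 0 = 1
  0 XOR 1 = 1
  0 XOR 0 = 0
  0 XOR 0 = 0
  1 XOR 0 = 1
  0 XOR 1 = 1
= 100011100110011


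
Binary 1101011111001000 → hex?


Group into 4-bit nibbles: 1101011111001000
  1101 = D
  0111 = 7
  1100 = C
  1000 = 8
= 0xD7C8


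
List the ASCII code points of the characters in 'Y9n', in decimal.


String: 'Y9n'  (3 characters)
Per-character ASCII lookup:
  'Y': uppercase starts at 65: 'Y' = 65 + 24 = 89
  '9': digits start at 48: '9' = 48 + 9 = 57
  'n': lowercase starts at 97: 'n' = 97 + 13 = 110
= 89 57 110


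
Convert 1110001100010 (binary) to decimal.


Positional values:
Bit 1: 1 × 2^1 = 2
Bit 5: 1 × 2^5 = 32
Bit 6: 1 × 2^6 = 64
Bit 10: 1 × 2^10 = 1024
Bit 11: 1 × 2^11 = 2048
Bit 12: 1 × 2^12 = 4096
Sum = 2 + 32 + 64 + 1024 + 2048 + 4096
= 7266


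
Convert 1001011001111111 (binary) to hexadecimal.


Group into 4-bit nibbles: 1001011001111111
  1001 = 9
  0110 = 6
  0111 = 7
  1111 = F
= 0x967F


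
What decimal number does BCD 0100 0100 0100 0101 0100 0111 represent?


Each 4-bit group → digit:
  0100 → 4
  0100 → 4
  0100 → 4
  0101 → 5
  0100 → 4
  0111 → 7
= 444547


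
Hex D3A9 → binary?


Each hex digit → 4 binary bits:
  D = 1101
  3 = 0011
  A = 1010
  9 = 1001
Concatenate: 1101 0011 1010 1001
= 1101001110101001


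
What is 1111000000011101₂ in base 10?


Positional values:
Bit 0: 1 × 2^0 = 1
Bit 2: 1 × 2^2 = 4
Bit 3: 1 × 2^3 = 8
Bit 4: 1 × 2^4 = 16
Bit 12: 1 × 2^12 = 4096
Bit 13: 1 × 2^13 = 8192
Bit 14: 1 × 2^14 = 16384
Bit 15: 1 × 2^15 = 32768
Sum = 1 + 4 + 8 + 16 + 4096 + 8192 + 16384 + 32768
= 61469


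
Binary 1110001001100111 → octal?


Group into 3-bit groups: 001110001001100111
  001 = 1
  110 = 6
  001 = 1
  001 = 1
  100 = 4
  111 = 7
= 0o161147


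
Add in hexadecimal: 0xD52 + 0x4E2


Align and add column by column (LSB to MSB, each column mod 16 with carry):
  0D52
+ 04E2
  ----
  col 0: 2(2) + 2(2) + 0 (carry in) = 4 → 4(4), carry out 0
  col 1: 5(5) + E(14) + 0 (carry in) = 19 → 3(3), carry out 1
  col 2: D(13) + 4(4) + 1 (carry in) = 18 → 2(2), carry out 1
  col 3: 0(0) + 0(0) + 1 (carry in) = 1 → 1(1), carry out 0
Reading digits MSB→LSB: 1234
Strip leading zeros: 1234
= 0x1234


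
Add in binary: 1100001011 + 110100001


Align and add column by column (LSB to MSB, carry propagating):
  01100001011
+ 00110100001
  -----------
  col 0: 1 + 1 + 0 (carry in) = 2 → bit 0, carry out 1
  col 1: 1 + 0 + 1 (carry in) = 2 → bit 0, carry out 1
  col 2: 0 + 0 + 1 (carry in) = 1 → bit 1, carry out 0
  col 3: 1 + 0 + 0 (carry in) = 1 → bit 1, carry out 0
  col 4: 0 + 0 + 0 (carry in) = 0 → bit 0, carry out 0
  col 5: 0 + 1 + 0 (carry in) = 1 → bit 1, carry out 0
  col 6: 0 + 0 + 0 (carry in) = 0 → bit 0, carry out 0
  col 7: 0 + 1 + 0 (carry in) = 1 → bit 1, carry out 0
  col 8: 1 + 1 + 0 (carry in) = 2 → bit 0, carry out 1
  col 9: 1 + 0 + 1 (carry in) = 2 → bit 0, carry out 1
  col 10: 0 + 0 + 1 (carry in) = 1 → bit 1, carry out 0
Reading bits MSB→LSB: 10010101100
Strip leading zeros: 10010101100
= 10010101100


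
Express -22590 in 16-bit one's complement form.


Original: 0101100000111110
Invert all bits:
  bit 0: 0 → 1
  bit 1: 1 → 0
  bit 2: 0 → 1
  bit 3: 1 → 0
  bit 4: 1 → 0
  bit 5: 0 → 1
  bit 6: 0 → 1
  bit 7: 0 → 1
  bit 8: 0 → 1
  bit 9: 0 → 1
  bit 10: 1 → 0
  bit 11: 1 → 0
  bit 12: 1 → 0
  bit 13: 1 → 0
  bit 14: 1 → 0
  bit 15: 0 → 1
= 1010011111000001


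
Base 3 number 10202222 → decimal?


Positional values (base 3):
  2 × 3^0 = 2 × 1 = 2
  2 × 3^1 = 2 × 3 = 6
  2 × 3^2 = 2 × 9 = 18
  2 × 3^3 = 2 × 27 = 54
  0 × 3^4 = 0 × 81 = 0
  2 × 3^5 = 2 × 243 = 486
  0 × 3^6 = 0 × 729 = 0
  1 × 3^7 = 1 × 2187 = 2187
Sum = 2 + 6 + 18 + 54 + 0 + 486 + 0 + 2187
= 2753
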